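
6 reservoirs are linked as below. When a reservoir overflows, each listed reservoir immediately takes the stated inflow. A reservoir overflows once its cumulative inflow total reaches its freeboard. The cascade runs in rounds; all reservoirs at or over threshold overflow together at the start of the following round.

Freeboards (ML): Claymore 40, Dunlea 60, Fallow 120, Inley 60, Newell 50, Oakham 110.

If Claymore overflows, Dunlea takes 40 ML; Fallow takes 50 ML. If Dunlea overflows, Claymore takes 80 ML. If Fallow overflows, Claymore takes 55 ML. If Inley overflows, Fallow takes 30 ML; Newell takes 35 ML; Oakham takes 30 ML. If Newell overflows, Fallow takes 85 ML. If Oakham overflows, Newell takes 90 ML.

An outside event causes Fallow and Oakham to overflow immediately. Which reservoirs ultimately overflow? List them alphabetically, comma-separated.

Round 1 — Fallow, Oakham overflow (initial).
  Claymore: +55 → 55 ≥ 40
  Newell: +90 → 90 ≥ 50
Round 2 — Claymore, Newell overflow.
  Dunlea: +40 → 40 < 60
No further overflows.

Claymore, Fallow, Newell, Oakham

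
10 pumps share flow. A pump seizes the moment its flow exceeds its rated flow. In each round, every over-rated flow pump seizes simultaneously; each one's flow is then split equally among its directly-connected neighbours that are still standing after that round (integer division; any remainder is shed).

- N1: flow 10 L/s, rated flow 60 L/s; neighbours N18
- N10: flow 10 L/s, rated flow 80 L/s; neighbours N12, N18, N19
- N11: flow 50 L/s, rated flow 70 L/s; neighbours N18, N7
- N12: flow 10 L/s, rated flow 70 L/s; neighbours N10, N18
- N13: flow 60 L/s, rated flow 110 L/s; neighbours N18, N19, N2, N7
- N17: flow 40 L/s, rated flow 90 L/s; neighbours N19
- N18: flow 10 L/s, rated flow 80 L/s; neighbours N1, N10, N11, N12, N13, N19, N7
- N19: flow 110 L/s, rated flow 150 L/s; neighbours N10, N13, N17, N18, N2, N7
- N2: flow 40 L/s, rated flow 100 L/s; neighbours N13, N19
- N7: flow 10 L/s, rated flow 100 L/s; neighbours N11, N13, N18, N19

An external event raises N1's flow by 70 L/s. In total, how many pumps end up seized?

Round 1 — N1 at 80 > 60. N1 seizes.
  N1 sheds 80 L/s to N18: 80 each.
    N18: 10+80 = 90 > 80
Round 2 — N18 seizes.
  N18 sheds 90 L/s to N10, N11, N12, N13, N19, N7: 15 each.
    N10: 10+15 = 25 ≤ 80
    N11: 50+15 = 65 ≤ 70
    N12: 10+15 = 25 ≤ 70
    N13: 60+15 = 75 ≤ 110
    N19: 110+15 = 125 ≤ 150
    N7: 10+15 = 25 ≤ 100
No further seizures.

2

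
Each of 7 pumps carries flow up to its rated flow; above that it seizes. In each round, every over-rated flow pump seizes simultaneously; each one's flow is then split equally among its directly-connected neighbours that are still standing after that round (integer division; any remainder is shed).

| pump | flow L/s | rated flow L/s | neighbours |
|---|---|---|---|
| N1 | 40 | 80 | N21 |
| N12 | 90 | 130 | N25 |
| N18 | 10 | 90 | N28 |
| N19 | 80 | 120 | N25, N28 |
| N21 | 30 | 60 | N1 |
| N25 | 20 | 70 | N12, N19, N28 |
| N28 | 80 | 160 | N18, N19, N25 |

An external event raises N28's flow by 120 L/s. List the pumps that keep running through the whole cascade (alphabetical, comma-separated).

Round 1 — N28 at 200 > 160. N28 seizes.
  N28 sheds 200 L/s to N18, N19, N25: 66 each (2 lost).
    N18: 10+66 = 76 ≤ 90
    N19: 80+66 = 146 > 120
    N25: 20+66 = 86 > 70
Round 2 — N19, N25 seize.
  N19 sheds 146 L/s: no online neighbours, lost.
  N25 sheds 86 L/s to N12: 86 each.
    N12: 90+86 = 176 > 130
Round 3 — N12 seizes.
  N12 sheds 176 L/s: no online neighbours, lost.
No further seizures.

N1, N18, N21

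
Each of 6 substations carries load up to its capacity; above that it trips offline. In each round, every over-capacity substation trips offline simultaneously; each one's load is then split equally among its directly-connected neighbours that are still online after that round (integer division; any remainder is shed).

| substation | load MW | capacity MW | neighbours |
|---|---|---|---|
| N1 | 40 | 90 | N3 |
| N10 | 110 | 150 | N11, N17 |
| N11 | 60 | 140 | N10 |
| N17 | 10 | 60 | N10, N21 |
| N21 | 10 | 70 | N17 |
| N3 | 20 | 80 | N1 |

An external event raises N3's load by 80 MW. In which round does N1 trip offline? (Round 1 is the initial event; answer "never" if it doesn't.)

Round 1 — N3 at 100 > 80. N3 trips offline.
  N3 sheds 100 MW to N1: 100 each.
    N1: 40+100 = 140 > 90
Round 2 — N1 trips offline.
  N1 sheds 140 MW: no online neighbours, lost.
No further trips.

2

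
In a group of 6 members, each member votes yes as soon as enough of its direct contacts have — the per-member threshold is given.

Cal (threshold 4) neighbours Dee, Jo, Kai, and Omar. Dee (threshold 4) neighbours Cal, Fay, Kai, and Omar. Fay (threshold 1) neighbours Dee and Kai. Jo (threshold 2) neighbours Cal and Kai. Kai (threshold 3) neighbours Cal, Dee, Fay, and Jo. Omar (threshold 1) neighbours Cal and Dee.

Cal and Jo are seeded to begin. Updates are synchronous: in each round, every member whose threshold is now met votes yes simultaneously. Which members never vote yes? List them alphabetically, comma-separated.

Round 1 — Cal, Jo vote yes (initial).
Round 2 — checking thresholds:
  Dee: 1 of 4 neighbours < 4, below threshold.
  Kai: 2 of 4 neighbours < 3, below threshold.
  Omar: 1 of 2 neighbours ≥ 1, votes yes.
Round 3 — no new yes votes; cascade stops.

Dee, Fay, Kai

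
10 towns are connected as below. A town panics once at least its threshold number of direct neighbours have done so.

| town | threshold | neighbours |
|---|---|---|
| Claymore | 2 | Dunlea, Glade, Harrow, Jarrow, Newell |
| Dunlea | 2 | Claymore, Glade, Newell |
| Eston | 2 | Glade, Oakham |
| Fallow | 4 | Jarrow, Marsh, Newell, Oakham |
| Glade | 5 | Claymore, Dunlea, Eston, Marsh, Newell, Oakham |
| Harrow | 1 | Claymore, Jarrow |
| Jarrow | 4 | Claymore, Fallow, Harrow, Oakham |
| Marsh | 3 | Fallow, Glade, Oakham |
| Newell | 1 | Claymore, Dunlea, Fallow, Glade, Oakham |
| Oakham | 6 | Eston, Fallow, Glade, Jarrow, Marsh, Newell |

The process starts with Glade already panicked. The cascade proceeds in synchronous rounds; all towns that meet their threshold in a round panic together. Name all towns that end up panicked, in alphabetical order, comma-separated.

Claymore, Dunlea, Glade, Harrow, Newell

Round 1 — Glade panics (initial).
Round 2 — checking thresholds:
  Claymore: 1 of 5 neighbours < 2, below threshold.
  Dunlea: 1 of 3 neighbours < 2, below threshold.
  Eston: 1 of 2 neighbours < 2, below threshold.
  Marsh: 1 of 3 neighbours < 3, below threshold.
  Newell: 1 of 5 neighbours ≥ 1, panics.
  Oakham: 1 of 6 neighbours < 6, below threshold.
Round 3 — checking thresholds:
  Claymore: 2 of 5 neighbours ≥ 2, panics.
  Dunlea: 2 of 3 neighbours ≥ 2, panics.
  Eston: 1 of 2 neighbours < 2, below threshold.
  Fallow: 1 of 4 neighbours < 4, below threshold.
  Marsh: 1 of 3 neighbours < 3, below threshold.
  Oakham: 2 of 6 neighbours < 6, below threshold.
Round 4 — checking thresholds:
  Eston: 1 of 2 neighbours < 2, below threshold.
  Fallow: 1 of 4 neighbours < 4, below threshold.
  Harrow: 1 of 2 neighbours ≥ 1, panics.
  Jarrow: 1 of 4 neighbours < 4, below threshold.
  Marsh: 1 of 3 neighbours < 3, below threshold.
  Oakham: 2 of 6 neighbours < 6, below threshold.
Round 5 — no new panics; cascade stops.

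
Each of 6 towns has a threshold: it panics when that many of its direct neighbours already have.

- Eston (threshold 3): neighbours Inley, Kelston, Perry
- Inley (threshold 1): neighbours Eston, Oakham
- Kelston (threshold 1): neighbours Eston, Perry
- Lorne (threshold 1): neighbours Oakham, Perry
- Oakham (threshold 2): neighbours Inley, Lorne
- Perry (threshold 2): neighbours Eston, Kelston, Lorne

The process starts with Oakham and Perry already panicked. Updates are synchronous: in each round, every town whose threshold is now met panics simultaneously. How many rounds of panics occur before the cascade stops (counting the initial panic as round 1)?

3

Round 1 — Oakham, Perry panic (initial).
Round 2 — checking thresholds:
  Eston: 1 of 3 neighbours < 3, not yet.
  Inley: 1 of 2 neighbours ≥ 1, panics.
  Kelston: 1 of 2 neighbours ≥ 1, panics.
  Lorne: 2 of 2 neighbours ≥ 1, panics.
Round 3 — checking thresholds:
  Eston: 3 of 3 neighbours ≥ 3, panics.
Round 4 — no new panics; cascade stops.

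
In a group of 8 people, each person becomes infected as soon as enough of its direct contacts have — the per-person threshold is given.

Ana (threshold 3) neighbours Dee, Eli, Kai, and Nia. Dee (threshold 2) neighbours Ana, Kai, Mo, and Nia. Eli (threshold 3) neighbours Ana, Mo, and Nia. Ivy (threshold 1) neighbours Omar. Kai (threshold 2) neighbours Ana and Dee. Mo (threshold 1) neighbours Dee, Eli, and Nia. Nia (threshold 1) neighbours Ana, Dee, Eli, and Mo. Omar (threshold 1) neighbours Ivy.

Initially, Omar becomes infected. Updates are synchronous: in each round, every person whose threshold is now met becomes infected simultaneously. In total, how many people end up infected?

Round 1 — Omar becomes infected (initial).
Round 2 — checking thresholds:
  Ivy: 1 of 1 neighbours ≥ 1, becomes infected.
Round 3 — no new infections; cascade stops.

2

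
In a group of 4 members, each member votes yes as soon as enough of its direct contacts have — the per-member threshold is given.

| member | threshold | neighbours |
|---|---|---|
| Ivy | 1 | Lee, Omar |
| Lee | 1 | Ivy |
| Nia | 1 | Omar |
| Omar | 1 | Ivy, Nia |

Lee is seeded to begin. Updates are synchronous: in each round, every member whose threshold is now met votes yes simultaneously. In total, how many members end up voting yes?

Round 1 — Lee votes yes (initial).
Round 2 — checking thresholds:
  Ivy: 1 of 2 neighbours ≥ 1, votes yes.
Round 3 — checking thresholds:
  Omar: 1 of 2 neighbours ≥ 1, votes yes.
Round 4 — checking thresholds:
  Nia: 1 of 1 neighbours ≥ 1, votes yes.
Round 5 — no new yes votes; cascade stops.

4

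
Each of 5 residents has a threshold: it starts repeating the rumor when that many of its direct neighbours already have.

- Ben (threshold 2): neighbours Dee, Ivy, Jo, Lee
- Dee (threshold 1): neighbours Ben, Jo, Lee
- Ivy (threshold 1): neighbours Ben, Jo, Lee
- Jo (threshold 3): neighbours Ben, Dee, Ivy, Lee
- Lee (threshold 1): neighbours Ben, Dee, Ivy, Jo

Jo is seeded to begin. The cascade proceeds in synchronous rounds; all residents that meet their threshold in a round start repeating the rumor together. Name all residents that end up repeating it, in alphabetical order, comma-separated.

Round 1 — Jo starts repeating the rumor (initial).
Round 2 — checking thresholds:
  Ben: 1 of 4 neighbours < 2, not yet.
  Dee: 1 of 3 neighbours ≥ 1, starts repeating the rumor.
  Ivy: 1 of 3 neighbours ≥ 1, starts repeating the rumor.
  Lee: 1 of 4 neighbours ≥ 1, starts repeating the rumor.
Round 3 — checking thresholds:
  Ben: 4 of 4 neighbours ≥ 2, starts repeating the rumor.
Round 4 — no new spreads; cascade stops.

Ben, Dee, Ivy, Jo, Lee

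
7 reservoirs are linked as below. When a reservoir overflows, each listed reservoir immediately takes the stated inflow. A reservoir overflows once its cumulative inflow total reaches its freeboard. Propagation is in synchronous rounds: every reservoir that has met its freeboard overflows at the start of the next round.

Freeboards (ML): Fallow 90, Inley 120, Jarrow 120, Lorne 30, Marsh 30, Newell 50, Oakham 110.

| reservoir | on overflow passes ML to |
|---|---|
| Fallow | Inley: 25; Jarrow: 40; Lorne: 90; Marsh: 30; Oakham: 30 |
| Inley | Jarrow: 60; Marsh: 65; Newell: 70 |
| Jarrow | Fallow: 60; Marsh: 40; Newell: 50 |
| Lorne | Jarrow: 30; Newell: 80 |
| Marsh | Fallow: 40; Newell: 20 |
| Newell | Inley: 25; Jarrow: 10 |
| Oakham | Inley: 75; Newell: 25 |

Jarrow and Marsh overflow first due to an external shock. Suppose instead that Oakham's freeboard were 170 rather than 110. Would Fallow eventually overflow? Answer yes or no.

With Oakham's freeboard at 170:
Round 1 — Jarrow, Marsh overflow (initial).
  Fallow: +60+40 → 100 ≥ 90
  Newell: +50+20 → 70 ≥ 50
Round 2 — Fallow, Newell overflow.
  Inley: +25+25 → 50 < 120
  Lorne: +90 → 90 ≥ 30
  Oakham: +30 → 30 < 170
Round 3 — Lorne overflows.
No further overflows.

yes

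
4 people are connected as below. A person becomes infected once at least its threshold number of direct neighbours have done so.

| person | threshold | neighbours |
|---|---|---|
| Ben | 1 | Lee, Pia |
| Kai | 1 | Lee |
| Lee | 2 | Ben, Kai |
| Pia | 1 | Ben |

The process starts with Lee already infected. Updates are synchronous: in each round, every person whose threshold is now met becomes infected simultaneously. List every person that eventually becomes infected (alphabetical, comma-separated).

Ben, Kai, Lee, Pia

Round 1 — Lee becomes infected (initial).
Round 2 — checking thresholds:
  Ben: 1 of 2 neighbours ≥ 1, becomes infected.
  Kai: 1 of 1 neighbours ≥ 1, becomes infected.
Round 3 — checking thresholds:
  Pia: 1 of 1 neighbours ≥ 1, becomes infected.
Round 4 — no new infections; cascade stops.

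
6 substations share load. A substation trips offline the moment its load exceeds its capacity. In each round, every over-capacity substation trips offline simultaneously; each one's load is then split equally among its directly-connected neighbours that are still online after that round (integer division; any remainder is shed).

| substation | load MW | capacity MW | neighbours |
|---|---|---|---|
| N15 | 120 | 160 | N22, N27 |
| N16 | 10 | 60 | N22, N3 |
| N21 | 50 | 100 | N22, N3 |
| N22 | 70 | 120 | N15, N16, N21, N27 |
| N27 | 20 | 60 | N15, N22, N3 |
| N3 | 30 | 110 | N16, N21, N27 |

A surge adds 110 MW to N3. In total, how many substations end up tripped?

2

Round 1 — N3 at 140 > 110. N3 trips offline.
  N3 sheds 140 MW to N16, N21, N27: 46 each (2 lost).
    N16: 10+46 = 56 ≤ 60
    N21: 50+46 = 96 ≤ 100
    N27: 20+46 = 66 > 60
Round 2 — N27 trips offline.
  N27 sheds 66 MW to N15, N22: 33 each.
    N15: 120+33 = 153 ≤ 160
    N22: 70+33 = 103 ≤ 120
No further trips.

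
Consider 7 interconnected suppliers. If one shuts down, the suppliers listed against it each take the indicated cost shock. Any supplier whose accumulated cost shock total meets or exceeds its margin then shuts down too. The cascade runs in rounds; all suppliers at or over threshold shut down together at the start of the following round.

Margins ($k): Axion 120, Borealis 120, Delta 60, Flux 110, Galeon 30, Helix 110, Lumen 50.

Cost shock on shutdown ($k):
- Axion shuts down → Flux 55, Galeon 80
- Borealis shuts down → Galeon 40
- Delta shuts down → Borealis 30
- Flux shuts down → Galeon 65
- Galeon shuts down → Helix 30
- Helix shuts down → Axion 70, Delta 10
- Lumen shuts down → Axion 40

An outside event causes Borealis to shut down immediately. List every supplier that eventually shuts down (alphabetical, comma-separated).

Round 1 — Borealis shuts down (initial).
  Galeon: +40 → 40 ≥ 30
Round 2 — Galeon shuts down.
  Helix: +30 → 30 < 110
No further shutdowns.

Borealis, Galeon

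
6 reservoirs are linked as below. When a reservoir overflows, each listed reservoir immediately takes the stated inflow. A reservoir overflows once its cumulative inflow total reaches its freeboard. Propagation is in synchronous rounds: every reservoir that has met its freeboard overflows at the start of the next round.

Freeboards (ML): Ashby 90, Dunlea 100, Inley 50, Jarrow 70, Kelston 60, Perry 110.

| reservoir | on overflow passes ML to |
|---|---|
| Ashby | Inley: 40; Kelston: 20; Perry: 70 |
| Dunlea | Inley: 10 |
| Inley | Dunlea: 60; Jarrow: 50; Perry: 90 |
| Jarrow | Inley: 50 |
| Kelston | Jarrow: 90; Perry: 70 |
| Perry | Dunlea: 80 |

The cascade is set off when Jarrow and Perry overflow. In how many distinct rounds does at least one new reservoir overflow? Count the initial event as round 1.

3

Round 1 — Jarrow, Perry overflow (initial).
  Dunlea: +80 → 80 < 100
  Inley: +50 → 50 ≥ 50
Round 2 — Inley overflows.
  Dunlea: +60 → 140 ≥ 100
Round 3 — Dunlea overflows.
No further overflows.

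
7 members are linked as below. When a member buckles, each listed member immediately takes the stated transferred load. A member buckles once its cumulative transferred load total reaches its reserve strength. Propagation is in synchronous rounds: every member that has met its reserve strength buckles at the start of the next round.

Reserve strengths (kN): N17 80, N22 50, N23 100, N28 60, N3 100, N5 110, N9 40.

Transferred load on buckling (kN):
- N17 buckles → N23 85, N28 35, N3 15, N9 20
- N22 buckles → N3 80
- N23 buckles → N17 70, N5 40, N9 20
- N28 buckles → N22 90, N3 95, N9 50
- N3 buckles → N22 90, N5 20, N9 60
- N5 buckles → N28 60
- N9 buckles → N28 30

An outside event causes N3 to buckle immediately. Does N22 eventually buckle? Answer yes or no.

Round 1 — N3 buckles (initial).
  N22: +90 → 90 ≥ 50
  N5: +20 → 20 < 110
  N9: +60 → 60 ≥ 40
Round 2 — N22, N9 buckle.
  N28: +30 → 30 < 60
No further bucklings.

yes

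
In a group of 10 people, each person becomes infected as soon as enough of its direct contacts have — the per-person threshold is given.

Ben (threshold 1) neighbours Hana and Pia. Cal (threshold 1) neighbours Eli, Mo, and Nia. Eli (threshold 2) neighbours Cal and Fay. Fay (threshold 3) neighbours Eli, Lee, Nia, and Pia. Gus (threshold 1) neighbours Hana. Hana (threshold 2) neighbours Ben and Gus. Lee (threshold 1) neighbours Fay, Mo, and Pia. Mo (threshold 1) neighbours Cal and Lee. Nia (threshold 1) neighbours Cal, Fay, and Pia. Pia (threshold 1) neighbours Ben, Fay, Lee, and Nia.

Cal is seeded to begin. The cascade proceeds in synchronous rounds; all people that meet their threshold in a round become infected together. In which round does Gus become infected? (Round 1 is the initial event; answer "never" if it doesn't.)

never

Round 1 — Cal becomes infected (initial).
Round 2 — checking thresholds:
  Eli: 1 of 2 neighbours < 2, below threshold.
  Mo: 1 of 2 neighbours ≥ 1, becomes infected.
  Nia: 1 of 3 neighbours ≥ 1, becomes infected.
Round 3 — checking thresholds:
  Eli: 1 of 2 neighbours < 2, below threshold.
  Fay: 1 of 4 neighbours < 3, below threshold.
  Lee: 1 of 3 neighbours ≥ 1, becomes infected.
  Pia: 1 of 4 neighbours ≥ 1, becomes infected.
Round 4 — checking thresholds:
  Ben: 1 of 2 neighbours ≥ 1, becomes infected.
  Eli: 1 of 2 neighbours < 2, below threshold.
  Fay: 3 of 4 neighbours ≥ 3, becomes infected.
Round 5 — checking thresholds:
  Eli: 2 of 2 neighbours ≥ 2, becomes infected.
  Hana: 1 of 2 neighbours < 2, below threshold.
Round 6 — no new infections; cascade stops.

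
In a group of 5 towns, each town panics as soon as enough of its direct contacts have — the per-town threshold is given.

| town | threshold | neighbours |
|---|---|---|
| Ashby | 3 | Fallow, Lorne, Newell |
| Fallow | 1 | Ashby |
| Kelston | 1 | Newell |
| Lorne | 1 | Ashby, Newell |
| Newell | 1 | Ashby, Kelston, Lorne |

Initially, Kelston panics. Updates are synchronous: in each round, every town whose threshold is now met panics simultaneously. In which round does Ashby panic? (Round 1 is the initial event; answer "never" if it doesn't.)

Round 1 — Kelston panics (initial).
Round 2 — checking thresholds:
  Newell: 1 of 3 neighbours ≥ 1, panics.
Round 3 — checking thresholds:
  Ashby: 1 of 3 neighbours < 3, below threshold.
  Lorne: 1 of 2 neighbours ≥ 1, panics.
Round 4 — no new panics; cascade stops.

never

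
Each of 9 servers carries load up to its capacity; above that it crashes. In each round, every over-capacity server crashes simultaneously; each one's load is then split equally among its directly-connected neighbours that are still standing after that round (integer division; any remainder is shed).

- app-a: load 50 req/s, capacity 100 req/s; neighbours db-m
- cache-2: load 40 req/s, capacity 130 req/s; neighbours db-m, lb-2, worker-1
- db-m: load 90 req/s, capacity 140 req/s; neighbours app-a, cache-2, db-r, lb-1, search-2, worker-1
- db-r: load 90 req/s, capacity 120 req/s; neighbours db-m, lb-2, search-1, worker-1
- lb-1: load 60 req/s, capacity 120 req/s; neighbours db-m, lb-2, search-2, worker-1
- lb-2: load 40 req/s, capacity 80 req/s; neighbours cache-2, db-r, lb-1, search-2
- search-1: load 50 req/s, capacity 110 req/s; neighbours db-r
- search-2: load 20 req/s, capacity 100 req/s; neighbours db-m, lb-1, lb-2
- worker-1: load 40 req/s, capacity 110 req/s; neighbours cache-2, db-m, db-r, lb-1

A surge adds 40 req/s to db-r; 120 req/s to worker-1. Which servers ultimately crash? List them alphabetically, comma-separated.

cache-2, db-m, db-r, lb-1, lb-2, search-2, worker-1

Round 1 — db-r at 130 > 120; worker-1 at 160 > 110. db-r, worker-1 crash.
  db-r sheds 130 req/s to db-m, lb-2, search-1: 43 each (1 lost).
    db-m: 90+43 = 133 ≤ 140
    lb-2: 40+43 = 83 > 80
    search-1: 50+43 = 93 ≤ 110
  worker-1 sheds 160 req/s to cache-2, db-m, lb-1: 53 each (1 lost).
    cache-2: 40+53 = 93 ≤ 130
    db-m: 133+53 = 186 > 140
    lb-1: 60+53 = 113 ≤ 120
Round 2 — db-m, lb-2 crash.
  db-m sheds 186 req/s to app-a, cache-2, lb-1, search-2: 46 each (2 lost).
    app-a: 50+46 = 96 ≤ 100
    cache-2: 93+46 = 139 > 130
    lb-1: 113+46 = 159 > 120
    search-2: 20+46 = 66 ≤ 100
  lb-2 sheds 83 req/s to cache-2, lb-1, search-2: 27 each (2 lost).
    cache-2: 139+27 = 166 > 130
    lb-1: 159+27 = 186 > 120
    search-2: 66+27 = 93 ≤ 100
Round 3 — cache-2, lb-1 crash.
  cache-2 sheds 166 req/s: no online neighbours, lost.
  lb-1 sheds 186 req/s to search-2: 186 each.
    search-2: 93+186 = 279 > 100
Round 4 — search-2 crashes.
  search-2 sheds 279 req/s: no online neighbours, lost.
No further crashes.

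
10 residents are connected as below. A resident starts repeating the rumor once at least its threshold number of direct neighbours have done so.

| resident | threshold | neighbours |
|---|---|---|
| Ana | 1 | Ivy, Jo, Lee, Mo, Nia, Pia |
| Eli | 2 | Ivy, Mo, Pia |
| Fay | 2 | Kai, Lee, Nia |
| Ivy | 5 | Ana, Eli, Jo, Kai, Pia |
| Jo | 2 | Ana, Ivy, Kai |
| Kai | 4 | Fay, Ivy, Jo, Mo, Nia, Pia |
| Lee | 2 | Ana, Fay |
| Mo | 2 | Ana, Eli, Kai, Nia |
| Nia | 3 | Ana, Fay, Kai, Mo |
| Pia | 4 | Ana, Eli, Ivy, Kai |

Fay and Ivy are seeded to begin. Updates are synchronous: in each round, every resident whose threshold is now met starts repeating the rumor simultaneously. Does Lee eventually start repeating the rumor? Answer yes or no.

Round 1 — Fay, Ivy start repeating the rumor (initial).
Round 2 — checking thresholds:
  Ana: 1 of 6 neighbours ≥ 1, starts repeating the rumor.
  Eli: 1 of 3 neighbours < 2, not yet.
  Jo: 1 of 3 neighbours < 2, not yet.
  Kai: 2 of 6 neighbours < 4, not yet.
  Lee: 1 of 2 neighbours < 2, not yet.
  Nia: 1 of 4 neighbours < 3, not yet.
  Pia: 1 of 4 neighbours < 4, not yet.
Round 3 — checking thresholds:
  Eli: 1 of 3 neighbours < 2, not yet.
  Jo: 2 of 3 neighbours ≥ 2, starts repeating the rumor.
  Kai: 2 of 6 neighbours < 4, not yet.
  Lee: 2 of 2 neighbours ≥ 2, starts repeating the rumor.
  Mo: 1 of 4 neighbours < 2, not yet.
  Nia: 2 of 4 neighbours < 3, not yet.
  Pia: 2 of 4 neighbours < 4, not yet.
Round 4 — no new spreads; cascade stops.

yes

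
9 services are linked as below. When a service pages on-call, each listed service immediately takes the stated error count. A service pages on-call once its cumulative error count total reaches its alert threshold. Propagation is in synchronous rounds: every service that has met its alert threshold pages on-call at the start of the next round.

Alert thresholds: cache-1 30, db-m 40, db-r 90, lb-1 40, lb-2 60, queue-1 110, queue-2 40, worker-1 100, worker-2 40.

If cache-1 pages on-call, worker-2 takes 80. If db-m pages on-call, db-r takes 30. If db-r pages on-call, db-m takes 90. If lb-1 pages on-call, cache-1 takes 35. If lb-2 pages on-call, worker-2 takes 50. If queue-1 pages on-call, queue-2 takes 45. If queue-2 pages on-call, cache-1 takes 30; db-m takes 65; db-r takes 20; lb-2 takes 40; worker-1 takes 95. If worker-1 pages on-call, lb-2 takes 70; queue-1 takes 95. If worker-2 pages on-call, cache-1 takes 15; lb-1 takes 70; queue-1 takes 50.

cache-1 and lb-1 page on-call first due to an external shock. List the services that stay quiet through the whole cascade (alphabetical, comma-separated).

db-m, db-r, lb-2, queue-1, queue-2, worker-1

Round 1 — cache-1, lb-1 page on-call (initial).
  worker-2: +80 → 80 ≥ 40
Round 2 — worker-2 pages on-call.
  queue-1: +50 → 50 < 110
No further pages.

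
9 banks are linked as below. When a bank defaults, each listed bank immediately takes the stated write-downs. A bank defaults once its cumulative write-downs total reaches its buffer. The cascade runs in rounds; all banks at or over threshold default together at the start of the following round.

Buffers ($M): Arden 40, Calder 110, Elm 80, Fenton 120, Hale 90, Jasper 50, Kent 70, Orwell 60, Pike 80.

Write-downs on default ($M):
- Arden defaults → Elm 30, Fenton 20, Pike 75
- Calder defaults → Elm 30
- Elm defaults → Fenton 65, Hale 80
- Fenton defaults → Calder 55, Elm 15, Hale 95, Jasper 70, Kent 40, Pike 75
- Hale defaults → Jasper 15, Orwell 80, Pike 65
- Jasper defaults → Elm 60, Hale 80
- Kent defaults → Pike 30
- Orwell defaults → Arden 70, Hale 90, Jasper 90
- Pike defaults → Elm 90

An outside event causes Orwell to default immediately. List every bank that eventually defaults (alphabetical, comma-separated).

Arden, Elm, Hale, Jasper, Orwell, Pike

Round 1 — Orwell defaults (initial).
  Arden: +70 → 70 ≥ 40
  Hale: +90 → 90 ≥ 90
  Jasper: +90 → 90 ≥ 50
Round 2 — Arden, Hale, Jasper default.
  Elm: +30+60 → 90 ≥ 80
  Fenton: +20 → 20 < 120
  Pike: +75+65 → 140 ≥ 80
Round 3 — Elm, Pike default.
  Fenton: +65 → 85 < 120
No further defaults.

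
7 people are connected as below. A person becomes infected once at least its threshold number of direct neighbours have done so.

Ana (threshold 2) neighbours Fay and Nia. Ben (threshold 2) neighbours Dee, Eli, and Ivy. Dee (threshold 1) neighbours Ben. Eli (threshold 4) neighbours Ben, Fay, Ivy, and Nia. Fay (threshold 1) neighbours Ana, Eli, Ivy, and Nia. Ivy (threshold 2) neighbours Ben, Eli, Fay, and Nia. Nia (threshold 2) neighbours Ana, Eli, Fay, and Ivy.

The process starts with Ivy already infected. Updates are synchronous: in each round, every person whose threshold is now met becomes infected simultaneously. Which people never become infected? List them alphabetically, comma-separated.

Round 1 — Ivy becomes infected (initial).
Round 2 — checking thresholds:
  Ben: 1 of 3 neighbours < 2, not yet.
  Eli: 1 of 4 neighbours < 4, not yet.
  Fay: 1 of 4 neighbours ≥ 1, becomes infected.
  Nia: 1 of 4 neighbours < 2, not yet.
Round 3 — checking thresholds:
  Ana: 1 of 2 neighbours < 2, not yet.
  Ben: 1 of 3 neighbours < 2, not yet.
  Eli: 2 of 4 neighbours < 4, not yet.
  Nia: 2 of 4 neighbours ≥ 2, becomes infected.
Round 4 — checking thresholds:
  Ana: 2 of 2 neighbours ≥ 2, becomes infected.
  Ben: 1 of 3 neighbours < 2, not yet.
  Eli: 3 of 4 neighbours < 4, not yet.
Round 5 — no new infections; cascade stops.

Ben, Dee, Eli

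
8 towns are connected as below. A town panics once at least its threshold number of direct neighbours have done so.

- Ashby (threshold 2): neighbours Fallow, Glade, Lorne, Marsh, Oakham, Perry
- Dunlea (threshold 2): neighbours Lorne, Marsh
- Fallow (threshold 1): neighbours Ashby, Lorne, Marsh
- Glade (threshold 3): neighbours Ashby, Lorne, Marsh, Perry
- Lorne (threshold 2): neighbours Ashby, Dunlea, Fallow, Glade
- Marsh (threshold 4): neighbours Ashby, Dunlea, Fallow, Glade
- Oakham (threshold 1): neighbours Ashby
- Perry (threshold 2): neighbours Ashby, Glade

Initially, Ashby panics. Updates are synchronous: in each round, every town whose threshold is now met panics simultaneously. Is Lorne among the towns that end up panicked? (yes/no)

yes

Round 1 — Ashby panics (initial).
Round 2 — checking thresholds:
  Fallow: 1 of 3 neighbours ≥ 1, panics.
  Glade: 1 of 4 neighbours < 3, below threshold.
  Lorne: 1 of 4 neighbours < 2, below threshold.
  Marsh: 1 of 4 neighbours < 4, below threshold.
  Oakham: 1 of 1 neighbours ≥ 1, panics.
  Perry: 1 of 2 neighbours < 2, below threshold.
Round 3 — checking thresholds:
  Glade: 1 of 4 neighbours < 3, below threshold.
  Lorne: 2 of 4 neighbours ≥ 2, panics.
  Marsh: 2 of 4 neighbours < 4, below threshold.
  Perry: 1 of 2 neighbours < 2, below threshold.
Round 4 — no new panics; cascade stops.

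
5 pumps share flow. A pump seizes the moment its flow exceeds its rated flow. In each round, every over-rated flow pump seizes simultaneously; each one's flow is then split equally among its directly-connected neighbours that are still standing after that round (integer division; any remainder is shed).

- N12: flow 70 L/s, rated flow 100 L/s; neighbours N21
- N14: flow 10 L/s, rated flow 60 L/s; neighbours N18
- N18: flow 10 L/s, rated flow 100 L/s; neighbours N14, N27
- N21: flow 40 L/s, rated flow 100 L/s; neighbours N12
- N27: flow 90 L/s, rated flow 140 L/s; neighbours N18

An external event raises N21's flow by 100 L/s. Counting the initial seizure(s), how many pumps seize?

Round 1 — N21 at 140 > 100. N21 seizes.
  N21 sheds 140 L/s to N12: 140 each.
    N12: 70+140 = 210 > 100
Round 2 — N12 seizes.
  N12 sheds 210 L/s: no online neighbours, lost.
No further seizures.

2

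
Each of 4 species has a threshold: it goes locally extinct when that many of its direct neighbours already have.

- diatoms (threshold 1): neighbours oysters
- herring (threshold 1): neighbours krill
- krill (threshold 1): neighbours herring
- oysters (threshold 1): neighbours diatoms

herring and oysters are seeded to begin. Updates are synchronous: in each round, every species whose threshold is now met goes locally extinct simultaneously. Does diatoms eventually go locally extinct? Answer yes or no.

Round 1 — herring, oysters go locally extinct (initial).
Round 2 — checking thresholds:
  diatoms: 1 of 1 neighbours ≥ 1, goes locally extinct.
  krill: 1 of 1 neighbours ≥ 1, goes locally extinct.
Round 3 — no new extinctions; cascade stops.

yes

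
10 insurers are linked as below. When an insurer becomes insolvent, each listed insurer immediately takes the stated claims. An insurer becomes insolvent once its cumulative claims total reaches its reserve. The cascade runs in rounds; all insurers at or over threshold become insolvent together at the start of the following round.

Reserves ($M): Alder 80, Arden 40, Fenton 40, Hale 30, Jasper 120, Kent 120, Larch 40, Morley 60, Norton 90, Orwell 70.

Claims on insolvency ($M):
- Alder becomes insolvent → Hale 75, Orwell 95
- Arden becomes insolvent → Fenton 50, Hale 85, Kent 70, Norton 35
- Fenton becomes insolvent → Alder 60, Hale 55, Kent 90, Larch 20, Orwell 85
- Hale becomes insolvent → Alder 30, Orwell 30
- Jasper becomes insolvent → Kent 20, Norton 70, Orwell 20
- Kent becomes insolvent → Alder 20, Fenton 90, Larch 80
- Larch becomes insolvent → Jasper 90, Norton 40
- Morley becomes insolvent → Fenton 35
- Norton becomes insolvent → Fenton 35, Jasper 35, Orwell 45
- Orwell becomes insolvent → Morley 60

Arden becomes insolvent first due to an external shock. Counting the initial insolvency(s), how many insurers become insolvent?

Round 1 — Arden becomes insolvent (initial).
  Fenton: +50 → 50 ≥ 40
  Hale: +85 → 85 ≥ 30
  Kent: +70 → 70 < 120
  Norton: +35 → 35 < 90
Round 2 — Fenton, Hale become insolvent.
  Alder: +60+30 → 90 ≥ 80
  Kent: +90 → 160 ≥ 120
  Larch: +20 → 20 < 40
  Orwell: +85+30 → 115 ≥ 70
Round 3 — Alder, Kent, Orwell become insolvent.
  Larch: +80 → 100 ≥ 40
  Morley: +60 → 60 ≥ 60
Round 4 — Larch, Morley become insolvent.
  Jasper: +90 → 90 < 120
  Norton: +40 → 75 < 90
No further insolvencies.

8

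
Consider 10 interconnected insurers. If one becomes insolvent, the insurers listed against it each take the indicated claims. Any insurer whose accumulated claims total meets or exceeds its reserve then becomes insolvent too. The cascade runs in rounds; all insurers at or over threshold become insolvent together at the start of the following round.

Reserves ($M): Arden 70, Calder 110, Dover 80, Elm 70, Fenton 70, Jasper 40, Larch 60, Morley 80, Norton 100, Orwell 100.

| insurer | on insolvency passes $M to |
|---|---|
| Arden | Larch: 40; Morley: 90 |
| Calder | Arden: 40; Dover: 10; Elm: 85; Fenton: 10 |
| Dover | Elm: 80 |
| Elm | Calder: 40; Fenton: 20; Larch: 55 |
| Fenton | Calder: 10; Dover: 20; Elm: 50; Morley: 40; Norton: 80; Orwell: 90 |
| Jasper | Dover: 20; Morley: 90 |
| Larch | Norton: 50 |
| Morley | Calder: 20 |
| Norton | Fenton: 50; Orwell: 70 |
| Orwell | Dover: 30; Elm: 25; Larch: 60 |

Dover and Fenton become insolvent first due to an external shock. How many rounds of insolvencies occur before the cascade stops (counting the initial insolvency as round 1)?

Round 1 — Dover, Fenton become insolvent (initial).
  Calder: +10 → 10 < 110
  Elm: +80+50 → 130 ≥ 70
  Morley: +40 → 40 < 80
  Norton: +80 → 80 < 100
  Orwell: +90 → 90 < 100
Round 2 — Elm becomes insolvent.
  Calder: +40 → 50 < 110
  Larch: +55 → 55 < 60
No further insolvencies.

2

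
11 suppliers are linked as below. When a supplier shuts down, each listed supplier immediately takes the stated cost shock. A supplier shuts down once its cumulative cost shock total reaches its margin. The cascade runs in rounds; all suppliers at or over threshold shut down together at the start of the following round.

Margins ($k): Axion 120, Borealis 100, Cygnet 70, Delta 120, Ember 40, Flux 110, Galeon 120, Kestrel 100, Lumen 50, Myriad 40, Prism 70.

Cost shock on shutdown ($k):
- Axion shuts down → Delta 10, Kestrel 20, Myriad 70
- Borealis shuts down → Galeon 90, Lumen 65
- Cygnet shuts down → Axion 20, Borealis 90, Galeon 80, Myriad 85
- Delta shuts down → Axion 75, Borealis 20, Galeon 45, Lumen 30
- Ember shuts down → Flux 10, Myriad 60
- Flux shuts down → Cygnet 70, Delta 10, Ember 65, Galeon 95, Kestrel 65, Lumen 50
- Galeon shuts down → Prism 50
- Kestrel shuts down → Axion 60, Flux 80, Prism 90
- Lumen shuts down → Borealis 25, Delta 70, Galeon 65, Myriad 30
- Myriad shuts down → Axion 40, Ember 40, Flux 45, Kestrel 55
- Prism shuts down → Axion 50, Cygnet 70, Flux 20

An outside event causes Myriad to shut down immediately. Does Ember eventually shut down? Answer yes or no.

Round 1 — Myriad shuts down (initial).
  Axion: +40 → 40 < 120
  Ember: +40 → 40 ≥ 40
  Flux: +45 → 45 < 110
  Kestrel: +55 → 55 < 100
Round 2 — Ember shuts down.
  Flux: +10 → 55 < 110
No further shutdowns.

yes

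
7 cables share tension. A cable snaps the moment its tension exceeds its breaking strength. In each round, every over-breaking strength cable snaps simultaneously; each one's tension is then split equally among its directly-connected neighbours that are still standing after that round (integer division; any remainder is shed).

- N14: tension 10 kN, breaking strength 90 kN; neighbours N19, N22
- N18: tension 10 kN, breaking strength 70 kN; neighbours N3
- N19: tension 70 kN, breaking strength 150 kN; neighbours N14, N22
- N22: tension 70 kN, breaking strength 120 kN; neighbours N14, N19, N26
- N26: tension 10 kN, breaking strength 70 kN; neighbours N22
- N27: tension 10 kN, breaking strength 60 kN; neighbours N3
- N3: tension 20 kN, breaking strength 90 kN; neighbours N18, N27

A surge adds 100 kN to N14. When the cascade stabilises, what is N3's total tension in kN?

20

Round 1 — N14 at 110 > 90. N14 snaps.
  N14 sheds 110 kN to N19, N22: 55 each.
    N19: 70+55 = 125 ≤ 150
    N22: 70+55 = 125 > 120
Round 2 — N22 snaps.
  N22 sheds 125 kN to N19, N26: 62 each (1 lost).
    N19: 125+62 = 187 > 150
    N26: 10+62 = 72 > 70
Round 3 — N19, N26 snap.
  N19 sheds 187 kN: no online neighbours, lost.
  N26 sheds 72 kN: no online neighbours, lost.
No further breaks.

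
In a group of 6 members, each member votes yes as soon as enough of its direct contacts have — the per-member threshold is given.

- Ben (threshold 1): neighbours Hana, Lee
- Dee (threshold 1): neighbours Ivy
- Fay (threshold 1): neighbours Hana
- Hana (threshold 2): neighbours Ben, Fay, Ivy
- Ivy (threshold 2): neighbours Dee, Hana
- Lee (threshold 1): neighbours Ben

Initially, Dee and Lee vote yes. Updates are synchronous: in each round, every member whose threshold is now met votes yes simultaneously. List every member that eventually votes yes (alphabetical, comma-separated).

Round 1 — Dee, Lee vote yes (initial).
Round 2 — checking thresholds:
  Ben: 1 of 2 neighbours ≥ 1, votes yes.
  Ivy: 1 of 2 neighbours < 2, below threshold.
Round 3 — no new yes votes; cascade stops.

Ben, Dee, Lee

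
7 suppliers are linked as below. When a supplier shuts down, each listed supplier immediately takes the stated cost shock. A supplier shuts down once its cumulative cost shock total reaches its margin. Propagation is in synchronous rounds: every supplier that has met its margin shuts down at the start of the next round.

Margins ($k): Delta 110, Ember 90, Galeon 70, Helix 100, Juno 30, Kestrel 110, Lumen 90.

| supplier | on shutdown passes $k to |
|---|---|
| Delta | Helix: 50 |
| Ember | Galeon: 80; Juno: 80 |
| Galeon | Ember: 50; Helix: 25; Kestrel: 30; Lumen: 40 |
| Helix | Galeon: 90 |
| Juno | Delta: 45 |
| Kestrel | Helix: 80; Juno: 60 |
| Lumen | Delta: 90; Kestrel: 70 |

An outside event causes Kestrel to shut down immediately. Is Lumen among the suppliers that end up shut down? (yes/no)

Round 1 — Kestrel shuts down (initial).
  Helix: +80 → 80 < 100
  Juno: +60 → 60 ≥ 30
Round 2 — Juno shuts down.
  Delta: +45 → 45 < 110
No further shutdowns.

no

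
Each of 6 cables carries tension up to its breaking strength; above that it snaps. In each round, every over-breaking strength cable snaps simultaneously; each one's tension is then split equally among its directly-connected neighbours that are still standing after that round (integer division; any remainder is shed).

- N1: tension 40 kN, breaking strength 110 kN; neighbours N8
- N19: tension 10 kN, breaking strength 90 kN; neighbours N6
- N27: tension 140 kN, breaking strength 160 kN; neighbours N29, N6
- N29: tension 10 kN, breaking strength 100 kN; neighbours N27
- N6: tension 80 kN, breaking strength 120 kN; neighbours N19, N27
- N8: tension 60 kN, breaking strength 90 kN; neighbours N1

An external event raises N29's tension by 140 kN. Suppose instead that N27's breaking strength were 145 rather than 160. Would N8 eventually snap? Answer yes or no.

no

With N27's breaking strength at 145:
Round 1 — N29 at 150 > 100. N29 snaps.
  N29 sheds 150 kN to N27: 150 each.
    N27: 140+150 = 290 > 145
Round 2 — N27 snaps.
  N27 sheds 290 kN to N6: 290 each.
    N6: 80+290 = 370 > 120
Round 3 — N6 snaps.
  N6 sheds 370 kN to N19: 370 each.
    N19: 10+370 = 380 > 90
Round 4 — N19 snaps.
  N19 sheds 380 kN: no online neighbours, lost.
No further breaks.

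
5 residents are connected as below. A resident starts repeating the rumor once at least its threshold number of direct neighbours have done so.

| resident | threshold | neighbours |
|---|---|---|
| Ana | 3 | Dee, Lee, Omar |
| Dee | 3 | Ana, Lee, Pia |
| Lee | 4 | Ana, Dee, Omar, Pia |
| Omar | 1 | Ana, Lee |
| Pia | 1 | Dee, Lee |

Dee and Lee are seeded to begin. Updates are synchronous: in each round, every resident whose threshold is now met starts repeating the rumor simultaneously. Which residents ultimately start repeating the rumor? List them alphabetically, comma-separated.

Round 1 — Dee, Lee start repeating the rumor (initial).
Round 2 — checking thresholds:
  Ana: 2 of 3 neighbours < 3, below threshold.
  Omar: 1 of 2 neighbours ≥ 1, starts repeating the rumor.
  Pia: 2 of 2 neighbours ≥ 1, starts repeating the rumor.
Round 3 — checking thresholds:
  Ana: 3 of 3 neighbours ≥ 3, starts repeating the rumor.
Round 4 — no new spreads; cascade stops.

Ana, Dee, Lee, Omar, Pia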